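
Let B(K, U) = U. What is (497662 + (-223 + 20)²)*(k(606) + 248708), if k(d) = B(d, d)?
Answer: 134348084494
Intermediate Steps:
k(d) = d
(497662 + (-223 + 20)²)*(k(606) + 248708) = (497662 + (-223 + 20)²)*(606 + 248708) = (497662 + (-203)²)*249314 = (497662 + 41209)*249314 = 538871*249314 = 134348084494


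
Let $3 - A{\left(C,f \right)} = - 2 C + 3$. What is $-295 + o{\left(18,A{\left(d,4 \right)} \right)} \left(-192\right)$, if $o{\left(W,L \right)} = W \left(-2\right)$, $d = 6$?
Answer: $6617$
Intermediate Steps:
$A{\left(C,f \right)} = 2 C$ ($A{\left(C,f \right)} = 3 - \left(- 2 C + 3\right) = 3 - \left(3 - 2 C\right) = 3 + \left(-3 + 2 C\right) = 2 C$)
$o{\left(W,L \right)} = - 2 W$
$-295 + o{\left(18,A{\left(d,4 \right)} \right)} \left(-192\right) = -295 + \left(-2\right) 18 \left(-192\right) = -295 - -6912 = -295 + 6912 = 6617$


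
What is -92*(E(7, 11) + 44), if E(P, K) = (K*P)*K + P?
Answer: -82616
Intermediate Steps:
E(P, K) = P + P*K² (E(P, K) = P*K² + P = P + P*K²)
-92*(E(7, 11) + 44) = -92*(7*(1 + 11²) + 44) = -92*(7*(1 + 121) + 44) = -92*(7*122 + 44) = -92*(854 + 44) = -92*898 = -82616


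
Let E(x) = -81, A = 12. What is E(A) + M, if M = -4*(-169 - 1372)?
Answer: 6083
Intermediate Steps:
M = 6164 (M = -4*(-1541) = 6164)
E(A) + M = -81 + 6164 = 6083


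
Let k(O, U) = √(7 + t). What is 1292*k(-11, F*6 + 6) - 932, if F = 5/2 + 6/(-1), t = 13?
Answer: -932 + 2584*√5 ≈ 4846.0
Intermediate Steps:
F = -7/2 (F = 5*(½) + 6*(-1) = 5/2 - 6 = -7/2 ≈ -3.5000)
k(O, U) = 2*√5 (k(O, U) = √(7 + 13) = √20 = 2*√5)
1292*k(-11, F*6 + 6) - 932 = 1292*(2*√5) - 932 = 2584*√5 - 932 = -932 + 2584*√5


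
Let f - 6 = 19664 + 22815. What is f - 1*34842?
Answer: 7643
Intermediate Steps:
f = 42485 (f = 6 + (19664 + 22815) = 6 + 42479 = 42485)
f - 1*34842 = 42485 - 1*34842 = 42485 - 34842 = 7643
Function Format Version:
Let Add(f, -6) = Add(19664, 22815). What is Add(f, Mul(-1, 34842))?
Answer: 7643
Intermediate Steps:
f = 42485 (f = Add(6, Add(19664, 22815)) = Add(6, 42479) = 42485)
Add(f, Mul(-1, 34842)) = Add(42485, Mul(-1, 34842)) = Add(42485, -34842) = 7643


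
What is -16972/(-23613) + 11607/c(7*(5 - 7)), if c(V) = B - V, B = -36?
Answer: -273702707/519486 ≈ -526.87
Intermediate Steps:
c(V) = -36 - V
-16972/(-23613) + 11607/c(7*(5 - 7)) = -16972/(-23613) + 11607/(-36 - 7*(5 - 7)) = -16972*(-1/23613) + 11607/(-36 - 7*(-2)) = 16972/23613 + 11607/(-36 - 1*(-14)) = 16972/23613 + 11607/(-36 + 14) = 16972/23613 + 11607/(-22) = 16972/23613 + 11607*(-1/22) = 16972/23613 - 11607/22 = -273702707/519486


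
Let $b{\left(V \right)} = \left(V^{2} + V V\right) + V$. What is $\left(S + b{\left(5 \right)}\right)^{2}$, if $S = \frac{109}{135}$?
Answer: $\frac{56761156}{18225} \approx 3114.5$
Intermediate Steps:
$S = \frac{109}{135}$ ($S = 109 \cdot \frac{1}{135} = \frac{109}{135} \approx 0.80741$)
$b{\left(V \right)} = V + 2 V^{2}$ ($b{\left(V \right)} = \left(V^{2} + V^{2}\right) + V = 2 V^{2} + V = V + 2 V^{2}$)
$\left(S + b{\left(5 \right)}\right)^{2} = \left(\frac{109}{135} + 5 \left(1 + 2 \cdot 5\right)\right)^{2} = \left(\frac{109}{135} + 5 \left(1 + 10\right)\right)^{2} = \left(\frac{109}{135} + 5 \cdot 11\right)^{2} = \left(\frac{109}{135} + 55\right)^{2} = \left(\frac{7534}{135}\right)^{2} = \frac{56761156}{18225}$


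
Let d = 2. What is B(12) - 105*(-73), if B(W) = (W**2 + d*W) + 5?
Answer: 7838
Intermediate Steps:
B(W) = 5 + W**2 + 2*W (B(W) = (W**2 + 2*W) + 5 = 5 + W**2 + 2*W)
B(12) - 105*(-73) = (5 + 12**2 + 2*12) - 105*(-73) = (5 + 144 + 24) + 7665 = 173 + 7665 = 7838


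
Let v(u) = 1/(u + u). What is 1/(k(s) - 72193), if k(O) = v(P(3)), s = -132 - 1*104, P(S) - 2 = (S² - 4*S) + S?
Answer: -4/288771 ≈ -1.3852e-5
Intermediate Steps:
P(S) = 2 + S² - 3*S (P(S) = 2 + ((S² - 4*S) + S) = 2 + (S² - 3*S) = 2 + S² - 3*S)
v(u) = 1/(2*u)
s = -236 (s = -132 - 104 = -236)
k(O) = ¼ (k(O) = 1/(2*(2 + 3² - 3*3)) = 1/(2*(2 + 9 - 9)) = (½)/2 = (½)*(½) = ¼)
1/(k(s) - 72193) = 1/(¼ - 72193) = 1/(-288771/4) = -4/288771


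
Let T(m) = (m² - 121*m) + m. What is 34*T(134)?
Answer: 63784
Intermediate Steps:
T(m) = m² - 120*m
34*T(134) = 34*(134*(-120 + 134)) = 34*(134*14) = 34*1876 = 63784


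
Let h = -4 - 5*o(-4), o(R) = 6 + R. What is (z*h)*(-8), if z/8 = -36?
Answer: -32256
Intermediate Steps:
z = -288 (z = 8*(-36) = -288)
h = -14 (h = -4 - 5*(6 - 4) = -4 - 5*2 = -4 - 10 = -14)
(z*h)*(-8) = -288*(-14)*(-8) = 4032*(-8) = -32256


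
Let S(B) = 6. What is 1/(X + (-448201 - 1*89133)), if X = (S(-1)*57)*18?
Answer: -1/531178 ≈ -1.8826e-6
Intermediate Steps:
X = 6156 (X = (6*57)*18 = 342*18 = 6156)
1/(X + (-448201 - 1*89133)) = 1/(6156 + (-448201 - 1*89133)) = 1/(6156 + (-448201 - 89133)) = 1/(6156 - 537334) = 1/(-531178) = -1/531178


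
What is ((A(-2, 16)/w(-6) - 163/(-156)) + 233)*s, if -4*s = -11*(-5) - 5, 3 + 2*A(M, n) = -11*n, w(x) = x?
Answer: -161825/52 ≈ -3112.0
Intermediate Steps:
A(M, n) = -3/2 - 11*n/2 (A(M, n) = -3/2 + (-11*n)/2 = -3/2 - 11*n/2)
s = -25/2 (s = -(-11*(-5) - 5)/4 = -(55 - 5)/4 = -¼*50 = -25/2 ≈ -12.500)
((A(-2, 16)/w(-6) - 163/(-156)) + 233)*s = (((-3/2 - 11/2*16)/(-6) - 163/(-156)) + 233)*(-25/2) = (((-3/2 - 88)*(-⅙) - 163*(-1/156)) + 233)*(-25/2) = ((-179/2*(-⅙) + 163/156) + 233)*(-25/2) = ((179/12 + 163/156) + 233)*(-25/2) = (415/26 + 233)*(-25/2) = (6473/26)*(-25/2) = -161825/52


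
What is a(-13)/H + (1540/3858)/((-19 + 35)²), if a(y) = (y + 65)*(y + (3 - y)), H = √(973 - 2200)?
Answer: 385/246912 - 52*I*√1227/409 ≈ 0.0015593 - 4.4535*I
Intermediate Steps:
H = I*√1227 (H = √(-1227) = I*√1227 ≈ 35.029*I)
a(y) = 195 + 3*y (a(y) = (65 + y)*3 = 195 + 3*y)
a(-13)/H + (1540/3858)/((-19 + 35)²) = (195 + 3*(-13))/((I*√1227)) + (1540/3858)/((-19 + 35)²) = (195 - 39)*(-I*√1227/1227) + (1540*(1/3858))/(16²) = 156*(-I*√1227/1227) + (770/1929)/256 = -52*I*√1227/409 + (770/1929)*(1/256) = -52*I*√1227/409 + 385/246912 = 385/246912 - 52*I*√1227/409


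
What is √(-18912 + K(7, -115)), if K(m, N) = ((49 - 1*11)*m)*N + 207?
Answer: I*√49295 ≈ 222.02*I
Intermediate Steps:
K(m, N) = 207 + 38*N*m (K(m, N) = ((49 - 11)*m)*N + 207 = (38*m)*N + 207 = 38*N*m + 207 = 207 + 38*N*m)
√(-18912 + K(7, -115)) = √(-18912 + (207 + 38*(-115)*7)) = √(-18912 + (207 - 30590)) = √(-18912 - 30383) = √(-49295) = I*√49295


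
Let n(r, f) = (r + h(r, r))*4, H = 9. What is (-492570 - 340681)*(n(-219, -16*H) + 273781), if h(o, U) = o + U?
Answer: -225938508403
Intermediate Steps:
h(o, U) = U + o
n(r, f) = 12*r (n(r, f) = (r + (r + r))*4 = (r + 2*r)*4 = (3*r)*4 = 12*r)
(-492570 - 340681)*(n(-219, -16*H) + 273781) = (-492570 - 340681)*(12*(-219) + 273781) = -833251*(-2628 + 273781) = -833251*271153 = -225938508403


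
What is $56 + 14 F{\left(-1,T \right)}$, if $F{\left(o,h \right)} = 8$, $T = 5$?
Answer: $168$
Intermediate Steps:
$56 + 14 F{\left(-1,T \right)} = 56 + 14 \cdot 8 = 56 + 112 = 168$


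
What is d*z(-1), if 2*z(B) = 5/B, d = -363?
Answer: 1815/2 ≈ 907.50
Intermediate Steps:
z(B) = 5/(2*B) (z(B) = (5/B)/2 = 5/(2*B))
d*z(-1) = -1815/(2*(-1)) = -1815*(-1)/2 = -363*(-5/2) = 1815/2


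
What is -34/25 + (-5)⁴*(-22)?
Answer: -343784/25 ≈ -13751.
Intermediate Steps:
-34/25 + (-5)⁴*(-22) = -34*1/25 + 625*(-22) = -34/25 - 13750 = -343784/25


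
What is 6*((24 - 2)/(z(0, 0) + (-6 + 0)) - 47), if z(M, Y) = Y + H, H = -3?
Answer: -890/3 ≈ -296.67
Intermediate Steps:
z(M, Y) = -3 + Y (z(M, Y) = Y - 3 = -3 + Y)
6*((24 - 2)/(z(0, 0) + (-6 + 0)) - 47) = 6*((24 - 2)/((-3 + 0) + (-6 + 0)) - 47) = 6*(22/(-3 - 6) - 47) = 6*(22/(-9) - 47) = 6*(22*(-1/9) - 47) = 6*(-22/9 - 47) = 6*(-445/9) = -890/3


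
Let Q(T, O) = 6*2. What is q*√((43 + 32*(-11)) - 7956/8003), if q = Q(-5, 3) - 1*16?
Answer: -4*I*√19854506649/8003 ≈ -70.427*I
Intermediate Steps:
Q(T, O) = 12
q = -4 (q = 12 - 1*16 = 12 - 16 = -4)
q*√((43 + 32*(-11)) - 7956/8003) = -4*√((43 + 32*(-11)) - 7956/8003) = -4*√((43 - 352) - 7956*1/8003) = -4*√(-309 - 7956/8003) = -4*I*√19854506649/8003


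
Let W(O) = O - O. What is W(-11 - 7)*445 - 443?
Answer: -443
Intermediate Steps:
W(O) = 0
W(-11 - 7)*445 - 443 = 0*445 - 443 = 0 - 443 = -443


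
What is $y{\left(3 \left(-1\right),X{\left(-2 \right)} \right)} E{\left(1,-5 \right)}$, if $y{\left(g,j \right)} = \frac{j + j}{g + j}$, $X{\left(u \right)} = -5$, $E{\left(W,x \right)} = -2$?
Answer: $- \frac{5}{2} \approx -2.5$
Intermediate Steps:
$y{\left(g,j \right)} = \frac{2 j}{g + j}$
$y{\left(3 \left(-1\right),X{\left(-2 \right)} \right)} E{\left(1,-5 \right)} = 2 \left(-5\right) \frac{1}{3 \left(-1\right) - 5} \left(-2\right) = 2 \left(-5\right) \frac{1}{-3 - 5} \left(-2\right) = 2 \left(-5\right) \frac{1}{-8} \left(-2\right) = 2 \left(-5\right) \left(- \frac{1}{8}\right) \left(-2\right) = \frac{5}{4} \left(-2\right) = - \frac{5}{2}$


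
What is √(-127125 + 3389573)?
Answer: 4*√203903 ≈ 1806.2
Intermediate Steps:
√(-127125 + 3389573) = √3262448 = 4*√203903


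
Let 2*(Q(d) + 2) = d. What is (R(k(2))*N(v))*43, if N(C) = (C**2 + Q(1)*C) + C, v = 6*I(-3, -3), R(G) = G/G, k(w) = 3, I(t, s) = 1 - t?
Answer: 24252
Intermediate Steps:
Q(d) = -2 + d/2
R(G) = 1
v = 24 (v = 6*(1 - 1*(-3)) = 6*(1 + 3) = 6*4 = 24)
N(C) = C**2 - C/2 (N(C) = (C**2 + (-2 + (1/2)*1)*C) + C = (C**2 + (-2 + 1/2)*C) + C = (C**2 - 3*C/2) + C = C**2 - C/2)
(R(k(2))*N(v))*43 = (1*(24*(-1/2 + 24)))*43 = (1*(24*(47/2)))*43 = (1*564)*43 = 564*43 = 24252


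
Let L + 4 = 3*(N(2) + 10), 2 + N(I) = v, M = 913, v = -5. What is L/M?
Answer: 5/913 ≈ 0.0054765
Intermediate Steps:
N(I) = -7 (N(I) = -2 - 5 = -7)
L = 5 (L = -4 + 3*(-7 + 10) = -4 + 3*3 = -4 + 9 = 5)
L/M = 5/913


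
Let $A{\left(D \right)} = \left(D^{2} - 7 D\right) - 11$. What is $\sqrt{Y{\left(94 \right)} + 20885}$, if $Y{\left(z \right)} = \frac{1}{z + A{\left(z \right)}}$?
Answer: $\frac{\sqrt{1425278475346}}{8261} \approx 144.52$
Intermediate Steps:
$A{\left(D \right)} = -11 + D^{2} - 7 D$
$Y{\left(z \right)} = \frac{1}{-11 + z^{2} - 6 z}$ ($Y{\left(z \right)} = \frac{1}{z - \left(11 - z^{2} + 7 z\right)} = \frac{1}{-11 + z^{2} - 6 z}$)
$\sqrt{Y{\left(94 \right)} + 20885} = \sqrt{\frac{1}{-11 + 94^{2} - 564} + 20885} = \sqrt{\frac{1}{-11 + 8836 - 564} + 20885} = \sqrt{\frac{1}{8261} + 20885} = \sqrt{\frac{172530986}{8261}} = \frac{\sqrt{1425278475346}}{8261}$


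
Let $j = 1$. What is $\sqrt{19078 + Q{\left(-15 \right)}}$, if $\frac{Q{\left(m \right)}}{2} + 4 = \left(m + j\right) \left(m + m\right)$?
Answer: $\sqrt{19910} \approx 141.1$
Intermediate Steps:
$Q{\left(m \right)} = -8 + 4 m \left(1 + m\right)$ ($Q{\left(m \right)} = -8 + 2 \left(m + 1\right) \left(m + m\right) = -8 + 2 \left(1 + m\right) 2 m = -8 + 2 \cdot 2 m \left(1 + m\right) = -8 + 4 m \left(1 + m\right)$)
$\sqrt{19078 + Q{\left(-15 \right)}} = \sqrt{19078 + \left(-8 + 4 \left(-15\right) + 4 \left(-15\right)^{2}\right)} = \sqrt{19078 - -832} = \sqrt{19078 + 832} = \sqrt{19910}$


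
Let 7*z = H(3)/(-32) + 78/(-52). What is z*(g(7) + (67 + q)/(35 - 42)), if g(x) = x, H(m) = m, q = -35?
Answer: -867/1568 ≈ -0.55293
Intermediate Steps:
z = -51/224 (z = (3/(-32) + 78/(-52))/7 = (3*(-1/32) + 78*(-1/52))/7 = (-3/32 - 3/2)/7 = (⅐)*(-51/32) = -51/224 ≈ -0.22768)
z*(g(7) + (67 + q)/(35 - 42)) = -51*(7 + (67 - 35)/(35 - 42))/224 = -51*(7 + 32/(-7))/224 = -51*(7 + 32*(-⅐))/224 = -51*(7 - 32/7)/224 = -51/224*17/7 = -867/1568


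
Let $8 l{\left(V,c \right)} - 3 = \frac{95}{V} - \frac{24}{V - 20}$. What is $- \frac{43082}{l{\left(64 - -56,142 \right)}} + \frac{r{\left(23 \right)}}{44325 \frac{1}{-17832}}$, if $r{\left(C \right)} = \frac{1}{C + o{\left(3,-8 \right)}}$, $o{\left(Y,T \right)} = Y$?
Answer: $- \frac{39719887053332}{409311825} \approx -97041.0$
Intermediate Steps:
$l{\left(V,c \right)} = \frac{3}{8} - \frac{3}{-20 + V} + \frac{95}{8 V}$ ($l{\left(V,c \right)} = \frac{3}{8} + \frac{\frac{95}{V} - \frac{24}{V - 20}}{8} = \frac{3}{8} + \frac{\frac{95}{V} - \frac{24}{-20 + V}}{8} = \frac{3}{8} + \frac{- \frac{24}{-20 + V} + \frac{95}{V}}{8} = \frac{3}{8} - \left(\frac{3}{-20 + V} - \frac{95}{8 V}\right) = \frac{3}{8} - \frac{3}{-20 + V} + \frac{95}{8 V}$)
$r{\left(C \right)} = \frac{1}{3 + C}$ ($r{\left(C \right)} = \frac{1}{C + 3} = \frac{1}{3 + C}$)
$- \frac{43082}{l{\left(64 - -56,142 \right)}} + \frac{r{\left(23 \right)}}{44325 \frac{1}{-17832}} = - \frac{43082}{\frac{1}{8} \frac{1}{64 - -56} \frac{1}{-20 + \left(64 - -56\right)} \left(-1900 + 3 \left(64 - -56\right)^{2} + 11 \left(64 - -56\right)\right)} + \frac{1}{\left(3 + 23\right) \frac{44325}{-17832}} = - \frac{43082}{\frac{1}{8} \frac{1}{64 + 56} \frac{1}{-20 + \left(64 + 56\right)} \left(-1900 + 3 \left(64 + 56\right)^{2} + 11 \left(64 + 56\right)\right)} + \frac{1}{26 \cdot 44325 \left(- \frac{1}{17832}\right)} = - \frac{43082}{\frac{1}{8} \cdot \frac{1}{120} \frac{1}{-20 + 120} \left(-1900 + 3 \cdot 120^{2} + 11 \cdot 120\right)} + \frac{1}{26 \left(- \frac{14775}{5944}\right)} = - \frac{43082}{\frac{1}{8} \cdot \frac{1}{120} \cdot \frac{1}{100} \left(-1900 + 3 \cdot 14400 + 1320\right)} + \frac{1}{26} \left(- \frac{5944}{14775}\right) = - \frac{43082}{\frac{1}{8} \cdot \frac{1}{120} \cdot \frac{1}{100} \left(-1900 + 43200 + 1320\right)} - \frac{2972}{192075} = - \frac{43082}{\frac{1}{8} \cdot \frac{1}{120} \cdot \frac{1}{100} \cdot 42620} - \frac{2972}{192075} = - \frac{43082}{\frac{2131}{4800}} - \frac{2972}{192075} = \left(-43082\right) \frac{4800}{2131} - \frac{2972}{192075} = - \frac{206793600}{2131} - \frac{2972}{192075} = - \frac{39719887053332}{409311825}$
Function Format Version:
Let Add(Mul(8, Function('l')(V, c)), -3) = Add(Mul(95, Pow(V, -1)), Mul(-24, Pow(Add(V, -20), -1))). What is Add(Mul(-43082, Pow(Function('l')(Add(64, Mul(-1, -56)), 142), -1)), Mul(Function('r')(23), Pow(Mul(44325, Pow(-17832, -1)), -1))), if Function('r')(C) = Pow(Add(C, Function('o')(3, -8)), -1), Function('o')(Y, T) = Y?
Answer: Rational(-39719887053332, 409311825) ≈ -97041.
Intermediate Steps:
Function('l')(V, c) = Add(Rational(3, 8), Mul(-3, Pow(Add(-20, V), -1)), Mul(Rational(95, 8), Pow(V, -1))) (Function('l')(V, c) = Add(Rational(3, 8), Mul(Rational(1, 8), Add(Mul(95, Pow(V, -1)), Mul(-24, Pow(Add(V, -20), -1))))) = Add(Rational(3, 8), Mul(Rational(1, 8), Add(Mul(95, Pow(V, -1)), Mul(-24, Pow(Add(-20, V), -1))))) = Add(Rational(3, 8), Mul(Rational(1, 8), Add(Mul(-24, Pow(Add(-20, V), -1)), Mul(95, Pow(V, -1))))) = Add(Rational(3, 8), Add(Mul(-3, Pow(Add(-20, V), -1)), Mul(Rational(95, 8), Pow(V, -1)))) = Add(Rational(3, 8), Mul(-3, Pow(Add(-20, V), -1)), Mul(Rational(95, 8), Pow(V, -1))))
Function('r')(C) = Pow(Add(3, C), -1) (Function('r')(C) = Pow(Add(C, 3), -1) = Pow(Add(3, C), -1))
Add(Mul(-43082, Pow(Function('l')(Add(64, Mul(-1, -56)), 142), -1)), Mul(Function('r')(23), Pow(Mul(44325, Pow(-17832, -1)), -1))) = Add(Mul(-43082, Pow(Mul(Rational(1, 8), Pow(Add(64, Mul(-1, -56)), -1), Pow(Add(-20, Add(64, Mul(-1, -56))), -1), Add(-1900, Mul(3, Pow(Add(64, Mul(-1, -56)), 2)), Mul(11, Add(64, Mul(-1, -56))))), -1)), Mul(Pow(Add(3, 23), -1), Pow(Mul(44325, Pow(-17832, -1)), -1))) = Add(Mul(-43082, Pow(Mul(Rational(1, 8), Pow(Add(64, 56), -1), Pow(Add(-20, Add(64, 56)), -1), Add(-1900, Mul(3, Pow(Add(64, 56), 2)), Mul(11, Add(64, 56)))), -1)), Mul(Pow(26, -1), Pow(Mul(44325, Rational(-1, 17832)), -1))) = Add(Mul(-43082, Pow(Mul(Rational(1, 8), Pow(120, -1), Pow(Add(-20, 120), -1), Add(-1900, Mul(3, Pow(120, 2)), Mul(11, 120))), -1)), Mul(Rational(1, 26), Pow(Rational(-14775, 5944), -1))) = Add(Mul(-43082, Pow(Mul(Rational(1, 8), Rational(1, 120), Pow(100, -1), Add(-1900, Mul(3, 14400), 1320)), -1)), Mul(Rational(1, 26), Rational(-5944, 14775))) = Add(Mul(-43082, Pow(Mul(Rational(1, 8), Rational(1, 120), Rational(1, 100), Add(-1900, 43200, 1320)), -1)), Rational(-2972, 192075)) = Add(Mul(-43082, Pow(Mul(Rational(1, 8), Rational(1, 120), Rational(1, 100), 42620), -1)), Rational(-2972, 192075)) = Add(Mul(-43082, Pow(Rational(2131, 4800), -1)), Rational(-2972, 192075)) = Add(Mul(-43082, Rational(4800, 2131)), Rational(-2972, 192075)) = Add(Rational(-206793600, 2131), Rational(-2972, 192075)) = Rational(-39719887053332, 409311825)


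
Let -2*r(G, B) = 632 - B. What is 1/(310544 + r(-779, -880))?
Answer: 1/309788 ≈ 3.2280e-6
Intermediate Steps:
r(G, B) = -316 + B/2 (r(G, B) = -(632 - B)/2 = -316 + B/2)
1/(310544 + r(-779, -880)) = 1/(310544 + (-316 + (½)*(-880))) = 1/(310544 + (-316 - 440)) = 1/(310544 - 756) = 1/309788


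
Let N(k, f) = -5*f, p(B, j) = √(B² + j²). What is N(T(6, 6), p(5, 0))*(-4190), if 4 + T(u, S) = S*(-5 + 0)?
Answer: 104750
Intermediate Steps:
T(u, S) = -4 - 5*S (T(u, S) = -4 + S*(-5 + 0) = -4 + S*(-5) = -4 - 5*S)
N(k, f) = -5*f
N(T(6, 6), p(5, 0))*(-4190) = -5*√(5² + 0²)*(-4190) = -5*√(25 + 0)*(-4190) = -5*√25*(-4190) = -5*5*(-4190) = -25*(-4190) = 104750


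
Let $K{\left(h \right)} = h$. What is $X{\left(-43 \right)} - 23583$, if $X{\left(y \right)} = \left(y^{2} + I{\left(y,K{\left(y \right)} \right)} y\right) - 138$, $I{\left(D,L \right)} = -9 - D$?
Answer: $-23334$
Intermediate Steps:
$X{\left(y \right)} = -138 + y^{2} + y \left(-9 - y\right)$ ($X{\left(y \right)} = \left(y^{2} + \left(-9 - y\right) y\right) - 138 = \left(y^{2} + y \left(-9 - y\right)\right) - 138 = -138 + y^{2} + y \left(-9 - y\right)$)
$X{\left(-43 \right)} - 23583 = \left(-138 - -387\right) - 23583 = \left(-138 + 387\right) - 23583 = 249 - 23583 = -23334$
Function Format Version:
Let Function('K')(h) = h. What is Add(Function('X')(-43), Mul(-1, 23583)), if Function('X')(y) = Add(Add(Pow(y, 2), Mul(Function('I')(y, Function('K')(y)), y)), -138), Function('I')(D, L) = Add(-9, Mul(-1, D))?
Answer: -23334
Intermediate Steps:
Function('X')(y) = Add(-138, Pow(y, 2), Mul(y, Add(-9, Mul(-1, y)))) (Function('X')(y) = Add(Add(Pow(y, 2), Mul(Add(-9, Mul(-1, y)), y)), -138) = Add(Add(Pow(y, 2), Mul(y, Add(-9, Mul(-1, y)))), -138) = Add(-138, Pow(y, 2), Mul(y, Add(-9, Mul(-1, y)))))
Add(Function('X')(-43), Mul(-1, 23583)) = Add(Add(-138, Mul(-9, -43)), Mul(-1, 23583)) = Add(Add(-138, 387), -23583) = Add(249, -23583) = -23334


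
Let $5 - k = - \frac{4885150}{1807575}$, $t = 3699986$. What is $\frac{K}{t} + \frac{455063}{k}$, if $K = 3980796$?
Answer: $\frac{60870355342153935}{1030299951553} \approx 59080.0$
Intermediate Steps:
$k = \frac{556921}{72303}$ ($k = 5 - - \frac{4885150}{1807575} = 5 - \left(-4885150\right) \frac{1}{1807575} = 5 - - \frac{195406}{72303} = 5 + \frac{195406}{72303} = \frac{556921}{72303} \approx 7.7026$)
$\frac{K}{t} + \frac{455063}{k} = \frac{3980796}{3699986} + \frac{455063}{\frac{556921}{72303}} = 3980796 \cdot \frac{1}{3699986} + 455063 \cdot \frac{72303}{556921} = \frac{1990398}{1849993} + \frac{32902420089}{556921} = \frac{60870355342153935}{1030299951553}$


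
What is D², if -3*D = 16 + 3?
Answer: 361/9 ≈ 40.111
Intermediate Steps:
D = -19/3 (D = -(16 + 3)/3 = -⅓*19 = -19/3 ≈ -6.3333)
D² = (-19/3)² = 361/9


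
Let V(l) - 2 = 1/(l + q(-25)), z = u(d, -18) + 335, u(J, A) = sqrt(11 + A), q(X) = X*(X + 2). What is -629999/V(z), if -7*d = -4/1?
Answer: 629999*(-sqrt(7) + 910*I)/(-1821*I + 2*sqrt(7)) ≈ -3.1483e+5 - 0.50265*I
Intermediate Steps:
d = 4/7 (d = -(-4)/(7*1) = -(-4)/7 = -1/7*(-4) = 4/7 ≈ 0.57143)
q(X) = X*(2 + X)
z = 335 + I*sqrt(7) (z = sqrt(11 - 18) + 335 = sqrt(-7) + 335 = I*sqrt(7) + 335 = 335 + I*sqrt(7) ≈ 335.0 + 2.6458*I)
V(l) = 2 + 1/(575 + l) (V(l) = 2 + 1/(l - 25*(2 - 25)) = 2 + 1/(l - 25*(-23)) = 2 + 1/(l + 575) = 2 + 1/(575 + l))
-629999/V(z) = -629999*(575 + (335 + I*sqrt(7)))/(1151 + 2*(335 + I*sqrt(7))) = -629999*(910 + I*sqrt(7))/(1151 + (670 + 2*I*sqrt(7))) = -629999*(910 + I*sqrt(7))/(1821 + 2*I*sqrt(7))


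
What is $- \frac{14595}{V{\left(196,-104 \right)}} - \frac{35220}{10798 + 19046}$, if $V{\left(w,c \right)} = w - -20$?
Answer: $- \frac{4103525}{59688} \approx -68.75$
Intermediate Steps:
$V{\left(w,c \right)} = 20 + w$ ($V{\left(w,c \right)} = w + 20 = 20 + w$)
$- \frac{14595}{V{\left(196,-104 \right)}} - \frac{35220}{10798 + 19046} = - \frac{14595}{20 + 196} - \frac{35220}{10798 + 19046} = - \frac{14595}{216} - \frac{35220}{29844} = \left(-14595\right) \frac{1}{216} - \frac{2935}{2487} = - \frac{4865}{72} - \frac{2935}{2487} = - \frac{4103525}{59688}$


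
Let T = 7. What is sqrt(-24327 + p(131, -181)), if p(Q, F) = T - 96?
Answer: 4*I*sqrt(1526) ≈ 156.26*I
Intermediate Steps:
p(Q, F) = -89 (p(Q, F) = 7 - 96 = -89)
sqrt(-24327 + p(131, -181)) = sqrt(-24327 - 89) = sqrt(-24416) = 4*I*sqrt(1526)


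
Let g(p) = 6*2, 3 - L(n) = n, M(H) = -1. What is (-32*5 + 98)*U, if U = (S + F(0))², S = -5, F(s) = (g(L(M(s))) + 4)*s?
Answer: -1550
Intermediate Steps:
L(n) = 3 - n
g(p) = 12
F(s) = 16*s (F(s) = (12 + 4)*s = 16*s)
U = 25 (U = (-5 + 16*0)² = (-5 + 0)² = (-5)² = 25)
(-32*5 + 98)*U = (-32*5 + 98)*25 = (-160 + 98)*25 = -62*25 = -1550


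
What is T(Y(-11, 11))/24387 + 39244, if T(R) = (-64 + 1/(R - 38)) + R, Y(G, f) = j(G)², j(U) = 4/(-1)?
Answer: 21054954359/536514 ≈ 39244.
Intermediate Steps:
j(U) = -4 (j(U) = 4*(-1) = -4)
Y(G, f) = 16 (Y(G, f) = (-4)² = 16)
T(R) = -64 + R + 1/(-38 + R) (T(R) = (-64 + 1/(-38 + R)) + R = -64 + R + 1/(-38 + R))
T(Y(-11, 11))/24387 + 39244 = ((2433 + 16² - 102*16)/(-38 + 16))/24387 + 39244 = ((2433 + 256 - 1632)/(-22))*(1/24387) + 39244 = -1/22*1057*(1/24387) + 39244 = -1057/22*1/24387 + 39244 = -1057/536514 + 39244 = 21054954359/536514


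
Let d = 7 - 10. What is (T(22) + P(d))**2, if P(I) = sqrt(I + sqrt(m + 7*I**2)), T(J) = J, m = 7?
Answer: (22 + sqrt(-3 + sqrt(70)))**2 ≈ 591.30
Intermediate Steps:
d = -3
P(I) = sqrt(I + sqrt(7 + 7*I**2))
(T(22) + P(d))**2 = (22 + sqrt(-3 + sqrt(7)*sqrt(1 + (-3)**2)))**2 = (22 + sqrt(-3 + sqrt(7)*sqrt(1 + 9)))**2 = (22 + sqrt(-3 + sqrt(7)*sqrt(10)))**2 = (22 + sqrt(-3 + sqrt(70)))**2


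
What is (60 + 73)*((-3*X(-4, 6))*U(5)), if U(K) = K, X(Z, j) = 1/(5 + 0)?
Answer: -399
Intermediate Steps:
X(Z, j) = ⅕ (X(Z, j) = 1/5 = ⅕)
(60 + 73)*((-3*X(-4, 6))*U(5)) = (60 + 73)*(-3*⅕*5) = 133*(-⅗*5) = 133*(-3) = -399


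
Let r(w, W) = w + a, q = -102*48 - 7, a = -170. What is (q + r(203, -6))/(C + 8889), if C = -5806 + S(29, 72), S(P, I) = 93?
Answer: -2435/1588 ≈ -1.5334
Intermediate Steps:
q = -4903 (q = -4896 - 7 = -4903)
C = -5713 (C = -5806 + 93 = -5713)
r(w, W) = -170 + w (r(w, W) = w - 170 = -170 + w)
(q + r(203, -6))/(C + 8889) = (-4903 + (-170 + 203))/(-5713 + 8889) = (-4903 + 33)/3176 = -4870*1/3176 = -2435/1588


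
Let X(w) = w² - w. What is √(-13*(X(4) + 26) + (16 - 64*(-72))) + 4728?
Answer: 4728 + √4130 ≈ 4792.3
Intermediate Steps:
√(-13*(X(4) + 26) + (16 - 64*(-72))) + 4728 = √(-13*(4*(-1 + 4) + 26) + (16 - 64*(-72))) + 4728 = √(-13*(4*3 + 26) + (16 + 4608)) + 4728 = √(-13*(12 + 26) + 4624) + 4728 = √(-13*38 + 4624) + 4728 = √(-494 + 4624) + 4728 = √4130 + 4728 = 4728 + √4130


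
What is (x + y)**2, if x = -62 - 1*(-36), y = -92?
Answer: 13924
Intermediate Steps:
x = -26 (x = -62 + 36 = -26)
(x + y)**2 = (-26 - 92)**2 = (-118)**2 = 13924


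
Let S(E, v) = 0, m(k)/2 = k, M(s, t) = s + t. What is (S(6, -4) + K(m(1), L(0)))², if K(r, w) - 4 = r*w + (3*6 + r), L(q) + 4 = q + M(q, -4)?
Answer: 64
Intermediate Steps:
m(k) = 2*k
L(q) = -8 + 2*q (L(q) = -4 + (q + (q - 4)) = -4 + (q + (-4 + q)) = -4 + (-4 + 2*q) = -8 + 2*q)
K(r, w) = 22 + r + r*w (K(r, w) = 4 + (r*w + (3*6 + r)) = 4 + (r*w + (18 + r)) = 4 + (18 + r + r*w) = 22 + r + r*w)
(S(6, -4) + K(m(1), L(0)))² = (0 + (22 + 2*1 + (2*1)*(-8 + 2*0)))² = (0 + (22 + 2 + 2*(-8 + 0)))² = (0 + (22 + 2 + 2*(-8)))² = (0 + (22 + 2 - 16))² = (0 + 8)² = 8² = 64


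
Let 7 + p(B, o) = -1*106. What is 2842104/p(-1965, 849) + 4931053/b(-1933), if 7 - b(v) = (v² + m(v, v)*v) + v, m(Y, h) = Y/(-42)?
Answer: -435190931790714/17301946297 ≈ -25153.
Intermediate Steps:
m(Y, h) = -Y/42 (m(Y, h) = Y*(-1/42) = -Y/42)
b(v) = 7 - v - 41*v²/42 (b(v) = 7 - ((v² + (-v/42)*v) + v) = 7 - ((v² - v²/42) + v) = 7 - (41*v²/42 + v) = 7 - (v + 41*v²/42) = 7 + (-v - 41*v²/42) = 7 - v - 41*v²/42)
p(B, o) = -113 (p(B, o) = -7 - 1*106 = -7 - 106 = -113)
2842104/p(-1965, 849) + 4931053/b(-1933) = 2842104/(-113) + 4931053/(7 - 1*(-1933) - 41/42*(-1933)²) = 2842104*(-1/113) + 4931053/(7 + 1933 - 41/42*3736489) = -2842104/113 + 4931053/(7 + 1933 - 153196049/42) = -2842104/113 + 4931053/(-153114569/42) = -2842104/113 + 4931053*(-42/153114569) = -2842104/113 - 207104226/153114569 = -435190931790714/17301946297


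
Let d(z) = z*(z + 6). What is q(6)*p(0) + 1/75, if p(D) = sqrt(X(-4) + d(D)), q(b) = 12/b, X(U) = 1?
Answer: 151/75 ≈ 2.0133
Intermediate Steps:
d(z) = z*(6 + z)
p(D) = sqrt(1 + D*(6 + D))
q(6)*p(0) + 1/75 = (12/6)*sqrt(1 + 0*(6 + 0)) + 1/75 = (12*(1/6))*sqrt(1 + 0*6) + 1/75 = 2*sqrt(1 + 0) + 1/75 = 2*sqrt(1) + 1/75 = 2*1 + 1/75 = 2 + 1/75 = 151/75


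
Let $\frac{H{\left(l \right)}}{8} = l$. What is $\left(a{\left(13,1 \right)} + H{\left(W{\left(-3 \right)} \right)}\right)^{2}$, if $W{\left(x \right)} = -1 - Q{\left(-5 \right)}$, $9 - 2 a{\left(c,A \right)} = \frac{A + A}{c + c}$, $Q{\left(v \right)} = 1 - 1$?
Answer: $\frac{2116}{169} \approx 12.521$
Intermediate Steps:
$Q{\left(v \right)} = 0$ ($Q{\left(v \right)} = 1 - 1 = 0$)
$a{\left(c,A \right)} = \frac{9}{2} - \frac{A}{2 c}$ ($a{\left(c,A \right)} = \frac{9}{2} - \frac{\left(A + A\right) \frac{1}{c + c}}{2} = \frac{9}{2} - \frac{2 A \frac{1}{2 c}}{2} = \frac{9}{2} - \frac{A \frac{1}{c}}{2} = \frac{9}{2} - \frac{A}{2 c}$)
$W{\left(x \right)} = -1$ ($W{\left(x \right)} = -1 - 0 = -1 + 0 = -1$)
$H{\left(l \right)} = 8 l$
$\left(a{\left(13,1 \right)} + H{\left(W{\left(-3 \right)} \right)}\right)^{2} = \left(\frac{\left(-1\right) 1 + 9 \cdot 13}{2 \cdot 13} + 8 \left(-1\right)\right)^{2} = \left(\frac{1}{2} \cdot \frac{1}{13} \left(-1 + 117\right) - 8\right)^{2} = \left(\frac{1}{2} \cdot \frac{1}{13} \cdot 116 - 8\right)^{2} = \left(\frac{58}{13} - 8\right)^{2} = \left(- \frac{46}{13}\right)^{2} = \frac{2116}{169}$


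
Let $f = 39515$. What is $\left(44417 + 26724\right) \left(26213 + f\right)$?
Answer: $4675955648$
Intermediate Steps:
$\left(44417 + 26724\right) \left(26213 + f\right) = \left(44417 + 26724\right) \left(26213 + 39515\right) = 71141 \cdot 65728 = 4675955648$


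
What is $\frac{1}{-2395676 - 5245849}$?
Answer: $- \frac{1}{7641525} \approx -1.3086 \cdot 10^{-7}$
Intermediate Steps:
$\frac{1}{-2395676 - 5245849} = \frac{1}{-7641525} = - \frac{1}{7641525}$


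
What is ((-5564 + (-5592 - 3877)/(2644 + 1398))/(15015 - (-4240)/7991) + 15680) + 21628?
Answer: 18094049574828693/484995962410 ≈ 37308.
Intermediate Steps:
((-5564 + (-5592 - 3877)/(2644 + 1398))/(15015 - (-4240)/7991) + 15680) + 21628 = ((-5564 - 9469/4042)/(15015 - (-4240)/7991) + 15680) + 21628 = ((-5564 - 9469*1/4042)/(15015 - 1*(-4240/7991)) + 15680) + 21628 = ((-5564 - 9469/4042)/(15015 + 4240/7991) + 15680) + 21628 = (-22499157/(4042*119989105/7991) + 15680) + 21628 = (-22499157/4042*7991/119989105 + 15680) + 21628 = (-179790763587/484995962410 + 15680) + 21628 = 7604556899825213/484995962410 + 21628 = 18094049574828693/484995962410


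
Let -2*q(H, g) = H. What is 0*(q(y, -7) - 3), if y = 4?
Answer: 0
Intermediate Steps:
q(H, g) = -H/2
0*(q(y, -7) - 3) = 0*(-½*4 - 3) = 0*(-2 - 3) = 0*(-5) = 0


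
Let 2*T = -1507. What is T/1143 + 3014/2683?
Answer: 2846723/6133338 ≈ 0.46414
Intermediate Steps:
T = -1507/2 (T = (½)*(-1507) = -1507/2 ≈ -753.50)
T/1143 + 3014/2683 = -1507/2/1143 + 3014/2683 = -1507/2*1/1143 + 3014*(1/2683) = -1507/2286 + 3014/2683 = 2846723/6133338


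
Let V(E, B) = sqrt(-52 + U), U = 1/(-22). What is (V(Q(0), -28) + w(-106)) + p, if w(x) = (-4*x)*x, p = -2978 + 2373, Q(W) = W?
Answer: -45549 + I*sqrt(25190)/22 ≈ -45549.0 + 7.2143*I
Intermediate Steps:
U = -1/22 ≈ -0.045455
p = -605
V(E, B) = I*sqrt(25190)/22 (V(E, B) = sqrt(-52 - 1/22) = sqrt(-1145/22) = I*sqrt(25190)/22)
w(x) = -4*x**2
(V(Q(0), -28) + w(-106)) + p = (I*sqrt(25190)/22 - 4*(-106)**2) - 605 = (I*sqrt(25190)/22 - 4*11236) - 605 = (I*sqrt(25190)/22 - 44944) - 605 = (-44944 + I*sqrt(25190)/22) - 605 = -45549 + I*sqrt(25190)/22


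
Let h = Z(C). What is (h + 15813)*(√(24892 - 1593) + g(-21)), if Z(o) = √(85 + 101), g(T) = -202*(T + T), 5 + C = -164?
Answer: (8484 + √23299)*(15813 + √186) ≈ 1.3669e+8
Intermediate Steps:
C = -169 (C = -5 - 164 = -169)
g(T) = -404*T
Z(o) = √186
h = √186 ≈ 13.638
(h + 15813)*(√(24892 - 1593) + g(-21)) = (√186 + 15813)*(√(24892 - 1593) - 404*(-21)) = (15813 + √186)*(√23299 + 8484) = (15813 + √186)*(8484 + √23299) = (8484 + √23299)*(15813 + √186)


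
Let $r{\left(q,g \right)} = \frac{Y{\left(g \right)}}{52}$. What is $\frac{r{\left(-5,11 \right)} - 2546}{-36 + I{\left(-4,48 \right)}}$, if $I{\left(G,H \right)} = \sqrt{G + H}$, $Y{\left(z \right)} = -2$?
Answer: $\frac{595773}{8138} + \frac{66197 \sqrt{11}}{16276} \approx 86.698$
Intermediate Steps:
$r{\left(q,g \right)} = - \frac{1}{26}$ ($r{\left(q,g \right)} = - \frac{2}{52} = \left(-2\right) \frac{1}{52} = - \frac{1}{26}$)
$\frac{r{\left(-5,11 \right)} - 2546}{-36 + I{\left(-4,48 \right)}} = \frac{- \frac{1}{26} - 2546}{-36 + \sqrt{-4 + 48}} = - \frac{66197}{26 \left(-36 + \sqrt{44}\right)} = - \frac{66197}{26 \left(-36 + 2 \sqrt{11}\right)}$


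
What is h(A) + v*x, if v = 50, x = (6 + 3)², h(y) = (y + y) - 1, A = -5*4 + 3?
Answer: 4015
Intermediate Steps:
A = -17 (A = -20 + 3 = -17)
h(y) = -1 + 2*y (h(y) = 2*y - 1 = -1 + 2*y)
x = 81 (x = 9² = 81)
h(A) + v*x = (-1 + 2*(-17)) + 50*81 = (-1 - 34) + 4050 = -35 + 4050 = 4015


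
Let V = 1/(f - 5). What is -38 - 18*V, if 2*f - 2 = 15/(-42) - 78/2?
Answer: -8230/221 ≈ -37.240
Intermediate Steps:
f = -523/28 (f = 1 + (15/(-42) - 78/2)/2 = 1 + (15*(-1/42) - 78*½)/2 = 1 + (-5/14 - 39)/2 = 1 + (½)*(-551/14) = 1 - 551/28 = -523/28 ≈ -18.679)
V = -28/663 (V = 1/(-523/28 - 5) = 1/(-663/28) = -28/663 ≈ -0.042232)
-38 - 18*V = -38 - 18*(-28/663) = -38 + 168/221 = -8230/221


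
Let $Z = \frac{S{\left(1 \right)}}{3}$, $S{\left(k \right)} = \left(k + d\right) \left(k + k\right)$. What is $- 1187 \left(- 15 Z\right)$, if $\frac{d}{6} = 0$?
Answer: $11870$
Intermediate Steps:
$d = 0$ ($d = 6 \cdot 0 = 0$)
$S{\left(k \right)} = 2 k^{2}$ ($S{\left(k \right)} = \left(k + 0\right) \left(k + k\right) = k 2 k = 2 k^{2}$)
$Z = \frac{2}{3}$ ($Z = \frac{2 \cdot 1^{2}}{3} = 2 \cdot 1 \cdot \frac{1}{3} = 2 \cdot \frac{1}{3} = \frac{2}{3} \approx 0.66667$)
$- 1187 \left(- 15 Z\right) = - 1187 \left(\left(-15\right) \frac{2}{3}\right) = \left(-1187\right) \left(-10\right) = 11870$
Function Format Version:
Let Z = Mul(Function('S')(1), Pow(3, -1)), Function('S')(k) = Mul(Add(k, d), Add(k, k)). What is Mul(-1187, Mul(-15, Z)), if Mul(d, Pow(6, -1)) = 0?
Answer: 11870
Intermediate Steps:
d = 0 (d = Mul(6, 0) = 0)
Function('S')(k) = Mul(2, Pow(k, 2)) (Function('S')(k) = Mul(Add(k, 0), Add(k, k)) = Mul(k, Mul(2, k)) = Mul(2, Pow(k, 2)))
Z = Rational(2, 3) (Z = Mul(Mul(2, Pow(1, 2)), Pow(3, -1)) = Mul(Mul(2, 1), Rational(1, 3)) = Mul(2, Rational(1, 3)) = Rational(2, 3) ≈ 0.66667)
Mul(-1187, Mul(-15, Z)) = Mul(-1187, Mul(-15, Rational(2, 3))) = Mul(-1187, -10) = 11870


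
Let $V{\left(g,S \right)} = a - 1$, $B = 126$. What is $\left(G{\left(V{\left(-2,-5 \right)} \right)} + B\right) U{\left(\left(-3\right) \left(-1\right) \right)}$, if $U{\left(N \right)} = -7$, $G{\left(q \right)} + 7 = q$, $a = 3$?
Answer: $-847$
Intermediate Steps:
$V{\left(g,S \right)} = 2$ ($V{\left(g,S \right)} = 3 - 1 = 2$)
$G{\left(q \right)} = -7 + q$
$\left(G{\left(V{\left(-2,-5 \right)} \right)} + B\right) U{\left(\left(-3\right) \left(-1\right) \right)} = \left(\left(-7 + 2\right) + 126\right) \left(-7\right) = \left(-5 + 126\right) \left(-7\right) = 121 \left(-7\right) = -847$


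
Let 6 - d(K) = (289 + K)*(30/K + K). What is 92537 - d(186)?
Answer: 5609686/31 ≈ 1.8096e+5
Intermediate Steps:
d(K) = 6 - (289 + K)*(K + 30/K) (d(K) = 6 - (289 + K)*(30/K + K) = 6 - (289 + K)*(K + 30/K))
92537 - d(186) = 92537 - (-24 - 1*186**2 - 8670/186 - 289*186) = 92537 - (-24 - 1*34596 - 8670*1/186 - 53754) = 92537 - (-24 - 34596 - 1445/31 - 53754) = 92537 - 1*(-2741039/31) = 92537 + 2741039/31 = 5609686/31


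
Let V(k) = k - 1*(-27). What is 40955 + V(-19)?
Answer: 40963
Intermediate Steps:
V(k) = 27 + k (V(k) = k + 27 = 27 + k)
40955 + V(-19) = 40955 + (27 - 19) = 40955 + 8 = 40963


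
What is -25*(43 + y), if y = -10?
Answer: -825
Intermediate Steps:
-25*(43 + y) = -25*(43 - 10) = -25*33 = -825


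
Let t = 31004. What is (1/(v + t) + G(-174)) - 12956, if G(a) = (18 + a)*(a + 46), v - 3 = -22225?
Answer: 61579385/8782 ≈ 7012.0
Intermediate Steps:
v = -22222 (v = 3 - 22225 = -22222)
G(a) = (18 + a)*(46 + a)
(1/(v + t) + G(-174)) - 12956 = (1/(-22222 + 31004) + (828 + (-174)² + 64*(-174))) - 12956 = (1/8782 + (828 + 30276 - 11136)) - 12956 = (1/8782 + 19968) - 12956 = 175358977/8782 - 12956 = 61579385/8782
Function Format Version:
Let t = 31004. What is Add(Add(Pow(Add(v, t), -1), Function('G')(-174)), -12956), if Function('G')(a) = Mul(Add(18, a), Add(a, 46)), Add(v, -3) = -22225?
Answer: Rational(61579385, 8782) ≈ 7012.0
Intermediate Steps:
v = -22222 (v = Add(3, -22225) = -22222)
Function('G')(a) = Mul(Add(18, a), Add(46, a))
Add(Add(Pow(Add(v, t), -1), Function('G')(-174)), -12956) = Add(Add(Pow(Add(-22222, 31004), -1), Add(828, Pow(-174, 2), Mul(64, -174))), -12956) = Add(Add(Pow(8782, -1), Add(828, 30276, -11136)), -12956) = Add(Add(Rational(1, 8782), 19968), -12956) = Add(Rational(175358977, 8782), -12956) = Rational(61579385, 8782)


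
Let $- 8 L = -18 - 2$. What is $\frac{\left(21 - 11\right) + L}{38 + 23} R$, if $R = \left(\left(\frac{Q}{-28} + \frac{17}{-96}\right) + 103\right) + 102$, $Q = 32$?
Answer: $\frac{3421825}{81984} \approx 41.738$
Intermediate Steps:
$L = \frac{5}{2}$ ($L = - \frac{-18 - 2}{8} = \left(- \frac{1}{8}\right) \left(-20\right) = \frac{5}{2} \approx 2.5$)
$R = \frac{136873}{672}$ ($R = \left(\left(\frac{32}{-28} + \frac{17}{-96}\right) + 103\right) + 102 = \left(\left(32 \left(- \frac{1}{28}\right) + 17 \left(- \frac{1}{96}\right)\right) + 103\right) + 102 = \left(\left(- \frac{8}{7} - \frac{17}{96}\right) + 103\right) + 102 = \left(- \frac{887}{672} + 103\right) + 102 = \frac{68329}{672} + 102 = \frac{136873}{672} \approx 203.68$)
$\frac{\left(21 - 11\right) + L}{38 + 23} R = \frac{\left(21 - 11\right) + \frac{5}{2}}{38 + 23} \cdot \frac{136873}{672} = \frac{\left(21 - 11\right) + \frac{5}{2}}{61} \cdot \frac{136873}{672} = \left(10 + \frac{5}{2}\right) \frac{1}{61} \cdot \frac{136873}{672} = \frac{25}{2} \cdot \frac{1}{61} \cdot \frac{136873}{672} = \frac{25}{122} \cdot \frac{136873}{672} = \frac{3421825}{81984}$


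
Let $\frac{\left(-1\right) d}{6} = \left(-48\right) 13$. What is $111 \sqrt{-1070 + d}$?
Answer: $111 \sqrt{2674} \approx 5739.9$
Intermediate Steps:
$d = 3744$ ($d = - 6 \left(\left(-48\right) 13\right) = \left(-6\right) \left(-624\right) = 3744$)
$111 \sqrt{-1070 + d} = 111 \sqrt{-1070 + 3744} = 111 \sqrt{2674}$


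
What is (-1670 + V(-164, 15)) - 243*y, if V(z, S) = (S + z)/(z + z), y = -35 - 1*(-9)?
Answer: 1524693/328 ≈ 4648.5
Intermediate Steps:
y = -26 (y = -35 + 9 = -26)
V(z, S) = (S + z)/(2*z) (V(z, S) = (S + z)/((2*z)) = (S + z)*(1/(2*z)) = (S + z)/(2*z))
(-1670 + V(-164, 15)) - 243*y = (-1670 + (1/2)*(15 - 164)/(-164)) - 243*(-26) = (-1670 + (1/2)*(-1/164)*(-149)) + 6318 = (-1670 + 149/328) + 6318 = -547611/328 + 6318 = 1524693/328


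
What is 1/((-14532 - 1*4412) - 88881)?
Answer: -1/107825 ≈ -9.2743e-6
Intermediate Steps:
1/((-14532 - 1*4412) - 88881) = 1/((-14532 - 4412) - 88881) = 1/(-18944 - 88881) = 1/(-107825) = -1/107825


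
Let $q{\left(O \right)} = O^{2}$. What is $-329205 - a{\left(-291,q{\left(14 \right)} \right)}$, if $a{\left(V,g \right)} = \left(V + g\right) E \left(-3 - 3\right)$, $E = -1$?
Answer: $-328635$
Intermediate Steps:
$a{\left(V,g \right)} = 6 V + 6 g$ ($a{\left(V,g \right)} = \left(V + g\right) \left(- (-3 - 3)\right) = \left(V + g\right) \left(\left(-1\right) \left(-6\right)\right) = \left(V + g\right) 6 = 6 V + 6 g$)
$-329205 - a{\left(-291,q{\left(14 \right)} \right)} = -329205 - \left(6 \left(-291\right) + 6 \cdot 14^{2}\right) = -329205 - \left(-1746 + 6 \cdot 196\right) = -329205 - \left(-1746 + 1176\right) = -329205 - -570 = -329205 + 570 = -328635$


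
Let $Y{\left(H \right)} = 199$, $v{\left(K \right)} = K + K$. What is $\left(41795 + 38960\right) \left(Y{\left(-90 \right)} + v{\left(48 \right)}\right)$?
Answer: $23822725$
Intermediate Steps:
$v{\left(K \right)} = 2 K$
$\left(41795 + 38960\right) \left(Y{\left(-90 \right)} + v{\left(48 \right)}\right) = \left(41795 + 38960\right) \left(199 + 2 \cdot 48\right) = 80755 \left(199 + 96\right) = 80755 \cdot 295 = 23822725$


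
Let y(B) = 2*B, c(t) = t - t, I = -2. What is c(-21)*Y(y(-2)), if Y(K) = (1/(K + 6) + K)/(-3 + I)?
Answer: 0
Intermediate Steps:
c(t) = 0
Y(K) = -K/5 - 1/(5*(6 + K)) (Y(K) = (1/(K + 6) + K)/(-3 - 2) = (1/(6 + K) + K)/(-5) = (K + 1/(6 + K))*(-⅕) = -K/5 - 1/(5*(6 + K)))
c(-21)*Y(y(-2)) = 0*((-1 - (2*(-2))² - 12*(-2))/(5*(6 + 2*(-2)))) = 0*((-1 - 1*(-4)² - 6*(-4))/(5*(6 - 4))) = 0*((⅕)*(-1 - 1*16 + 24)/2) = 0*((⅕)*(½)*(-1 - 16 + 24)) = 0*((⅕)*(½)*7) = 0*(7/10) = 0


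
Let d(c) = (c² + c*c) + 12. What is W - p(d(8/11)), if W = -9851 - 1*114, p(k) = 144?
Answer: -10109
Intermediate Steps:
d(c) = 12 + 2*c² (d(c) = (c² + c²) + 12 = 2*c² + 12 = 12 + 2*c²)
W = -9965 (W = -9851 - 114 = -9965)
W - p(d(8/11)) = -9965 - 1*144 = -9965 - 144 = -10109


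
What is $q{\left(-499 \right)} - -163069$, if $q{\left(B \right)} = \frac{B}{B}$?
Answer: $163070$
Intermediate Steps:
$q{\left(B \right)} = 1$
$q{\left(-499 \right)} - -163069 = 1 - -163069 = 1 + 163069 = 163070$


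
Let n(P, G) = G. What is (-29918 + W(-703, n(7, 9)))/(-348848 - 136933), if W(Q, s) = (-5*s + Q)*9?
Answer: 36650/485781 ≈ 0.075446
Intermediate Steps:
W(Q, s) = -45*s + 9*Q (W(Q, s) = (Q - 5*s)*9 = -45*s + 9*Q)
(-29918 + W(-703, n(7, 9)))/(-348848 - 136933) = (-29918 + (-45*9 + 9*(-703)))/(-348848 - 136933) = (-29918 + (-405 - 6327))/(-485781) = (-29918 - 6732)*(-1/485781) = -36650*(-1/485781) = 36650/485781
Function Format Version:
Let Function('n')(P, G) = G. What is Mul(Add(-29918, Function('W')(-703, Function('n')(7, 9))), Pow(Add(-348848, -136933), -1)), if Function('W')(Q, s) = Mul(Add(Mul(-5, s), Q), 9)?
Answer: Rational(36650, 485781) ≈ 0.075446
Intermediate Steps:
Function('W')(Q, s) = Add(Mul(-45, s), Mul(9, Q)) (Function('W')(Q, s) = Mul(Add(Q, Mul(-5, s)), 9) = Add(Mul(-45, s), Mul(9, Q)))
Mul(Add(-29918, Function('W')(-703, Function('n')(7, 9))), Pow(Add(-348848, -136933), -1)) = Mul(Add(-29918, Add(Mul(-45, 9), Mul(9, -703))), Pow(Add(-348848, -136933), -1)) = Mul(Add(-29918, Add(-405, -6327)), Pow(-485781, -1)) = Mul(Add(-29918, -6732), Rational(-1, 485781)) = Mul(-36650, Rational(-1, 485781)) = Rational(36650, 485781)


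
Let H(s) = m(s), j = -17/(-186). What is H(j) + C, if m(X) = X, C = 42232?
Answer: 7855169/186 ≈ 42232.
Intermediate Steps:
j = 17/186 (j = -17*(-1/186) = 17/186 ≈ 0.091398)
H(s) = s
H(j) + C = 17/186 + 42232 = 7855169/186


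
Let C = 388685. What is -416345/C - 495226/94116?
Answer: -2106105853/332558886 ≈ -6.3330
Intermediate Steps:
-416345/C - 495226/94116 = -416345/388685 - 495226/94116 = -416345*1/388685 - 495226*1/94116 = -83269/77737 - 247613/47058 = -2106105853/332558886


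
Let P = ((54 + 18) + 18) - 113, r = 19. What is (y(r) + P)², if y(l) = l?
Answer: 16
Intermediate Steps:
P = -23 (P = (72 + 18) - 113 = 90 - 113 = -23)
(y(r) + P)² = (19 - 23)² = (-4)² = 16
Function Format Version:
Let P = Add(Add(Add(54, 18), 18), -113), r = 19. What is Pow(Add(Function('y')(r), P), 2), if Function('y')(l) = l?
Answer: 16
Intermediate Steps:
P = -23 (P = Add(Add(72, 18), -113) = Add(90, -113) = -23)
Pow(Add(Function('y')(r), P), 2) = Pow(Add(19, -23), 2) = Pow(-4, 2) = 16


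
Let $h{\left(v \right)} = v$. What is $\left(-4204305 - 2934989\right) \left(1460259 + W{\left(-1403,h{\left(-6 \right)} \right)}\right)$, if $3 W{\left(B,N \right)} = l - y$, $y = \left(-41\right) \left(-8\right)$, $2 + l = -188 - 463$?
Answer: $-10422883768008$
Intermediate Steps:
$l = -653$ ($l = -2 - 651 = -653$)
$y = 328$
$W{\left(B,N \right)} = -327$ ($W{\left(B,N \right)} = \frac{-653 - 328}{3} = \frac{1}{3} \left(-981\right) = -327$)
$\left(-4204305 - 2934989\right) \left(1460259 + W{\left(-1403,h{\left(-6 \right)} \right)}\right) = \left(-4204305 - 2934989\right) \left(1460259 - 327\right) = \left(-7139294\right) 1459932 = -10422883768008$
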